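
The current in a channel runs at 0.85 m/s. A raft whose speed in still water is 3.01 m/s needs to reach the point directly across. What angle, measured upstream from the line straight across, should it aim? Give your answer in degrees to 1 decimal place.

16.4°

To cancel the current, the upstream component of the raft's velocity must equal the flow: 3.01 sin θ = 0.85.
sin θ = 0.85 / 3.01 = 0.2824.
θ = arcsin(0.2824) = 16.403°.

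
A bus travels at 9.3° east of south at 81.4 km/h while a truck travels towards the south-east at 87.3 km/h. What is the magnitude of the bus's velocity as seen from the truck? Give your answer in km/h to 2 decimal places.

52.02 km/h

Taking east as x and north as y: bus velocity = (13.155, -80.330) km/h; truck velocity = (61.730, -61.730) km/h.
Velocity of bus relative to truck = (13.155, -80.330) − (61.730, -61.730) = (-48.576, -18.600) km/h.
Magnitude = |(-48.576, -18.600)| = 52.015 km/h.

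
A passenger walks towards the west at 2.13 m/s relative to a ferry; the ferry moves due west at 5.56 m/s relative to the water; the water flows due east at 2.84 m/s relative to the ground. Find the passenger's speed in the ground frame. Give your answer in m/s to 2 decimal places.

In east/north components (m/s): passenger relative to ferry = (-2.130, 0.000); ferry relative to water = (-5.560, 0.000); water relative to ground = (2.840, 0.000).
Sum = (-4.850, 0.000) m/s.
Speed = |(-4.850, 0.000)| = 4.850 m/s.

4.85 m/s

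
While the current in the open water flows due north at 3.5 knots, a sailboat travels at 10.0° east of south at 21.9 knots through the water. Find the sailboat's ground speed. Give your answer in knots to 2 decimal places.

Taking east as x and north as y: velocity relative to the water = (3.803, -21.567) knots; the water relative to ground = (0.000, 3.500) knots.
Velocity relative to ground = (3.803, -21.567) + (0.000, 3.500) = (3.803, -18.067) knots.
Speed = |(3.803, -18.067)| = 18.463 knots.

18.46 knots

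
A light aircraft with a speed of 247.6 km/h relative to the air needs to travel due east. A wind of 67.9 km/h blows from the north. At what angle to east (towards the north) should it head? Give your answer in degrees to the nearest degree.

The wind pushes perpendicular to the desired track; the heading must have a component into the wind equal to 67.9 km/h: 247.6 sin θ = 67.9.
sin θ = 0.2742, so θ = 15.916°.

16°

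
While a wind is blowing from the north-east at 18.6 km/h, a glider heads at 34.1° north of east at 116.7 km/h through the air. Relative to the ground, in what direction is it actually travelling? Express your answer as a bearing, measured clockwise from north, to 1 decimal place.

057.9°

Taking east as x and north as y: velocity relative to the air = (96.635, 65.427) km/h; the air relative to ground = (-13.152, -13.152) km/h.
Velocity relative to ground = (96.635, 65.427) + (-13.152, -13.152) = (83.482, 52.274) km/h.
Bearing = atan2(83.48, 52.27) = 57.95° clockwise from north.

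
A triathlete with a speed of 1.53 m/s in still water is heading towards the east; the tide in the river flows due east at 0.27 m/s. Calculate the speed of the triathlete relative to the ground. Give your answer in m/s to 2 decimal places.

Taking east as x and north as y: velocity relative to the water = (1.530, 0.000) m/s; the water relative to ground = (0.270, 0.000) m/s.
Velocity relative to ground = (1.530, 0.000) + (0.270, 0.000) = (1.800, 0.000) m/s.
Speed = |(1.800, 0.000)| = 1.800 m/s.

1.80 m/s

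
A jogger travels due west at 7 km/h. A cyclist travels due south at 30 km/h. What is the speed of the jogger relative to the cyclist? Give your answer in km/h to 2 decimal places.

30.81 km/h

Taking east as x and north as y: jogger velocity = (-7.000, 0.000) km/h; cyclist velocity = (0.000, -30.000) km/h.
Velocity of jogger relative to cyclist = (-7.000, 0.000) − (0.000, -30.000) = (-7.000, 30.000) km/h.
Magnitude = |(-7.000, 30.000)| = 30.806 km/h.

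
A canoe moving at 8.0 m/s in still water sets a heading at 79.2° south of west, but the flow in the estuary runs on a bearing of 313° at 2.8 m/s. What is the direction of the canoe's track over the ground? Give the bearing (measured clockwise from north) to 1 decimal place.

Taking east as x and north as y: velocity relative to the water = (-1.499, -7.858) m/s; the water relative to ground = (-2.048, 1.910) m/s.
Velocity relative to ground = (-1.499, -7.858) + (-2.048, 1.910) = (-3.547, -5.949) m/s.
Bearing = atan2(-3.55, -5.95) = 210.80° clockwise from north.

210.8°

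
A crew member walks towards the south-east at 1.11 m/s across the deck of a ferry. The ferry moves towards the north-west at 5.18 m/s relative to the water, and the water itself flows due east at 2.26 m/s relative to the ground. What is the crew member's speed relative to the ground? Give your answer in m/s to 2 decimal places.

In east/north components (m/s): crew member relative to ferry = (0.785, -0.785); ferry relative to water = (-3.663, 3.663); water relative to ground = (2.260, 0.000).
Sum = (-0.618, 2.878) m/s.
Speed = |(-0.618, 2.878)| = 2.944 m/s.

2.94 m/s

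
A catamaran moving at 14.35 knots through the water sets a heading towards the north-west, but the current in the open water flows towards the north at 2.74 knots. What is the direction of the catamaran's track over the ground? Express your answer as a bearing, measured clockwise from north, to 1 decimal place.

321.8°

Taking east as x and north as y: velocity relative to the water = (-10.147, 10.147) knots; the water relative to ground = (0.000, 2.740) knots.
Velocity relative to ground = (-10.147, 10.147) + (0.000, 2.740) = (-10.147, 12.887) knots.
Bearing = atan2(-10.15, 12.89) = 321.78° clockwise from north.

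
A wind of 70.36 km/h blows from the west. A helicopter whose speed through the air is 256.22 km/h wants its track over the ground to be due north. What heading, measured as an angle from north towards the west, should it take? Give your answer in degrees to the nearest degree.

The wind pushes perpendicular to the desired track; the heading must have a component into the wind equal to 70.36 km/h: 256.22 sin θ = 70.36.
sin θ = 0.2746, so θ = 15.939°.

16°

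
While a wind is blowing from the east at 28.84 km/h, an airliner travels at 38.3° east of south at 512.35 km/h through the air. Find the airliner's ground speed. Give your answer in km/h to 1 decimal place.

495.0 km/h

Taking east as x and north as y: velocity relative to the air = (317.544, -402.080) km/h; the air relative to ground = (-28.840, 0.000) km/h.
Velocity relative to ground = (317.544, -402.080) + (-28.840, 0.000) = (288.704, -402.080) km/h.
Speed = |(288.704, -402.080)| = 494.993 km/h.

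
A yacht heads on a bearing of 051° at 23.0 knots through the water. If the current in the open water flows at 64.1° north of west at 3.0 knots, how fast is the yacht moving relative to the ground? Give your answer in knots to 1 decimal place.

Taking east as x and north as y: velocity relative to the water = (17.874, 14.474) knots; the water relative to ground = (-1.310, 2.699) knots.
Velocity relative to ground = (17.874, 14.474) + (-1.310, 2.699) = (16.564, 17.173) knots.
Speed = |(16.564, 17.173)| = 23.860 knots.

23.9 knots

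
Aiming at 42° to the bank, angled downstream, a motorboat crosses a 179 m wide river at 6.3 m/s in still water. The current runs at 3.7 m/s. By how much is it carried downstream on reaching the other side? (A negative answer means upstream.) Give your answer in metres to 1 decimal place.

Perpendicular speed = 4.216 m/s; crossing time = 179 / 4.216 = 42.462 s.
Net downstream speed = 8.382 m/s.
Drift = 8.382 × 42.462 = 355.909 m (downstream).

355.9 m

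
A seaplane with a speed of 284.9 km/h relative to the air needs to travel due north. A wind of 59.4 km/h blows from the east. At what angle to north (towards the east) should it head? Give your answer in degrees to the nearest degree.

12°

The wind pushes perpendicular to the desired track; the heading must have a component into the wind equal to 59.4 km/h: 284.9 sin θ = 59.4.
sin θ = 0.2085, so θ = 12.034°.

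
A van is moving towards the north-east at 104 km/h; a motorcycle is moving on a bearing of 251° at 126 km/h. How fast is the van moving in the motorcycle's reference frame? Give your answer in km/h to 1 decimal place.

224.2 km/h

Taking east as x and north as y: van velocity = (73.539, 73.539) km/h; motorcycle velocity = (-119.135, -41.022) km/h.
Velocity of van relative to motorcycle = (73.539, 73.539) − (-119.135, -41.022) = (192.674, 114.561) km/h.
Magnitude = |(192.674, 114.561)| = 224.160 km/h.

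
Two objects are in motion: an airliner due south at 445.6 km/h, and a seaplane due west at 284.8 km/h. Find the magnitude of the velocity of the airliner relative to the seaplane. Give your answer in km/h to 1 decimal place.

528.8 km/h

Taking east as x and north as y: airliner velocity = (0.000, -445.600) km/h; seaplane velocity = (-284.800, 0.000) km/h.
Velocity of airliner relative to seaplane = (0.000, -445.600) − (-284.800, 0.000) = (284.800, -445.600) km/h.
Magnitude = |(284.800, -445.600)| = 528.839 km/h.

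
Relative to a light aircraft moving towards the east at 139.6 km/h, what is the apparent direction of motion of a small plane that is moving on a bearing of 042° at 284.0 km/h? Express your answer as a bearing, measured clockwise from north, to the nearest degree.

Taking east as x and north as y: small plane velocity = (190.033, 211.053) km/h; light aircraft velocity = (139.600, 0.000) km/h.
Velocity of small plane relative to light aircraft = (190.033, 211.053) − (139.600, 0.000) = (50.433, 211.053) km/h.
Bearing = atan2(50.43, 211.05) = 13.44° clockwise from north.

013°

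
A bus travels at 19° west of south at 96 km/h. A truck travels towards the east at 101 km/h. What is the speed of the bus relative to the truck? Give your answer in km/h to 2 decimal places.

Taking east as x and north as y: bus velocity = (-31.255, -90.770) km/h; truck velocity = (101.000, 0.000) km/h.
Velocity of bus relative to truck = (-31.255, -90.770) − (101.000, 0.000) = (-132.255, -90.770) km/h.
Magnitude = |(-132.255, -90.770)| = 160.407 km/h.

160.41 km/h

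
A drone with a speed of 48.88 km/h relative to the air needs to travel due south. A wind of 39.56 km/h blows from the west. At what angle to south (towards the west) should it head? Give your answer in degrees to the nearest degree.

54°

The wind pushes perpendicular to the desired track; the heading must have a component into the wind equal to 39.56 km/h: 48.88 sin θ = 39.56.
sin θ = 0.8093, so θ = 54.030°.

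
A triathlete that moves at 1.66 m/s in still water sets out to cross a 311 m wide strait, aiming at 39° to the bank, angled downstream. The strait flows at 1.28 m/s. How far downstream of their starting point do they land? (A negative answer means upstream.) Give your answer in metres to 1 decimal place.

765.1 m

Perpendicular speed = 1.045 m/s; crossing time = 311 / 1.045 = 297.701 s.
Net downstream speed = 2.570 m/s.
Drift = 2.570 × 297.701 = 765.110 m (downstream).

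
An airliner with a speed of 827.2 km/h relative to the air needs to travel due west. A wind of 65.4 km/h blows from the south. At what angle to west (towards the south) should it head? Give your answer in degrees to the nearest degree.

5°

The wind pushes perpendicular to the desired track; the heading must have a component into the wind equal to 65.4 km/h: 827.2 sin θ = 65.4.
sin θ = 0.0791, so θ = 4.535°.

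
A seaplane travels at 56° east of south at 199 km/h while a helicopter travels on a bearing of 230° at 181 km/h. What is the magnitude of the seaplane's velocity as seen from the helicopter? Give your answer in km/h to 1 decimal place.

Taking east as x and north as y: seaplane velocity = (164.978, -111.279) km/h; helicopter velocity = (-138.654, -116.345) km/h.
Velocity of seaplane relative to helicopter = (164.978, -111.279) − (-138.654, -116.345) = (303.633, 5.065) km/h.
Magnitude = |(303.633, 5.065)| = 303.675 km/h.

303.7 km/h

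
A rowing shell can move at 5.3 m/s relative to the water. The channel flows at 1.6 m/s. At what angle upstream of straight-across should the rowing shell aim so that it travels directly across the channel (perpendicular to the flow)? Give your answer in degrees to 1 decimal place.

To cancel the current, the upstream component of the rowing shell's velocity must equal the flow: 5.3 sin θ = 1.6.
sin θ = 1.6 / 5.3 = 0.3019.
θ = arcsin(0.3019) = 17.571°.

17.6°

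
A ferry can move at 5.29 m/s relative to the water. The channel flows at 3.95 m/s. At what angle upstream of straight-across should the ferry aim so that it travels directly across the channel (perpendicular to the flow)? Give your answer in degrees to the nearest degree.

48°

To cancel the current, the upstream component of the ferry's velocity must equal the flow: 5.29 sin θ = 3.95.
sin θ = 3.95 / 5.29 = 0.7467.
θ = arcsin(0.7467) = 48.305°.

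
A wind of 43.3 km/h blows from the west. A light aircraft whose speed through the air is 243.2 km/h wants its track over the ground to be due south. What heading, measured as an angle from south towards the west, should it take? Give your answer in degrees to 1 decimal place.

The wind pushes perpendicular to the desired track; the heading must have a component into the wind equal to 43.3 km/h: 243.2 sin θ = 43.3.
sin θ = 0.1780, so θ = 10.256°.

10.3°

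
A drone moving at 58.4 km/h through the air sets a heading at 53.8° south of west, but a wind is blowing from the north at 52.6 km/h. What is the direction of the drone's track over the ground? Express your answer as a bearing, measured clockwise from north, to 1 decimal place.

199.1°

Taking east as x and north as y: velocity relative to the air = (-34.491, -47.126) km/h; the air relative to ground = (0.000, -52.600) km/h.
Velocity relative to ground = (-34.491, -47.126) + (0.000, -52.600) = (-34.491, -99.726) km/h.
Bearing = atan2(-34.49, -99.73) = 199.08° clockwise from north.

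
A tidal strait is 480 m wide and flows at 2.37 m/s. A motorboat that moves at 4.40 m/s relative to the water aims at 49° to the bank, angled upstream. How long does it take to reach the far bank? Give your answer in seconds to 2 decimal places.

144.55 s

The component of the motorboat's velocity perpendicular to the bank is 4.40 × sin 49° = 3.321 m/s.
The flow acts along the bank and has no component across it.
Time = 480 / 3.321 = 144.547 s.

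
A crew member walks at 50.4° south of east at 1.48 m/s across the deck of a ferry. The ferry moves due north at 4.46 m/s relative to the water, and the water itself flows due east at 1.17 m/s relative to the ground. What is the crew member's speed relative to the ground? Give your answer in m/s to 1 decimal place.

In east/north components (m/s): crew member relative to ferry = (0.943, -1.140); ferry relative to water = (0.000, 4.460); water relative to ground = (1.170, 0.000).
Sum = (2.113, 3.320) m/s.
Speed = |(2.113, 3.320)| = 3.935 m/s.

3.9 m/s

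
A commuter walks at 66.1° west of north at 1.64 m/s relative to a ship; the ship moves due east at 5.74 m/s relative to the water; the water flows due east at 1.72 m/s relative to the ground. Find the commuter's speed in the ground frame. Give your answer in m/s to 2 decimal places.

In east/north components (m/s): commuter relative to ship = (-1.499, 0.664); ship relative to water = (5.740, 0.000); water relative to ground = (1.720, 0.000).
Sum = (5.961, 0.664) m/s.
Speed = |(5.961, 0.664)| = 5.998 m/s.

6.00 m/s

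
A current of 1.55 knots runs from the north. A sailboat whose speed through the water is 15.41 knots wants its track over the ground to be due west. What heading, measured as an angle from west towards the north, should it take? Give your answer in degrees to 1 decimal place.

The current pushes perpendicular to the desired track; the heading must have a component into the current equal to 1.55 knots: 15.41 sin θ = 1.55.
sin θ = 0.1006, so θ = 5.773°.

5.8°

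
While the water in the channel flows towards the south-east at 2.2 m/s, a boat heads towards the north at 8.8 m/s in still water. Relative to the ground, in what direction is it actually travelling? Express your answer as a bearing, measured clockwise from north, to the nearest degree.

Taking east as x and north as y: velocity relative to the water = (0.000, 8.800) m/s; the water relative to ground = (1.556, -1.556) m/s.
Velocity relative to ground = (0.000, 8.800) + (1.556, -1.556) = (1.556, 7.244) m/s.
Bearing = atan2(1.56, 7.24) = 12.12° clockwise from north.

012°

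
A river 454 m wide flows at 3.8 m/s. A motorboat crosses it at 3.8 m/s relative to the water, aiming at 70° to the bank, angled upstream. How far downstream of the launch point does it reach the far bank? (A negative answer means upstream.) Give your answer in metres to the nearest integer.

318 m

Perpendicular speed = 3.571 m/s; crossing time = 454 / 3.571 = 127.141 s.
Net downstream speed = 2.500 m/s.
Drift = 2.500 × 127.141 = 317.894 m (downstream).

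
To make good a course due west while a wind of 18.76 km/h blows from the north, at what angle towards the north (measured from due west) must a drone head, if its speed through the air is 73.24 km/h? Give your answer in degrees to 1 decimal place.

14.8°

The wind pushes perpendicular to the desired track; the heading must have a component into the wind equal to 18.76 km/h: 73.24 sin θ = 18.76.
sin θ = 0.2561, so θ = 14.841°.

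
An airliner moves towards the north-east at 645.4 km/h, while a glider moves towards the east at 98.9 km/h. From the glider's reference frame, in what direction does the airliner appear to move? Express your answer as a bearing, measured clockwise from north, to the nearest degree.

038°

Taking east as x and north as y: airliner velocity = (456.367, 456.367) km/h; glider velocity = (98.900, 0.000) km/h.
Velocity of airliner relative to glider = (456.367, 456.367) − (98.900, 0.000) = (357.467, 456.367) km/h.
Bearing = atan2(357.47, 456.37) = 38.07° clockwise from north.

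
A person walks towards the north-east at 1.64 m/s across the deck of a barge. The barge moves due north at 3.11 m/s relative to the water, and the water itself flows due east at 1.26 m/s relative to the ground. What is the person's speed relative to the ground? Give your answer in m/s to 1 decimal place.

4.9 m/s

In east/north components (m/s): person relative to barge = (1.160, 1.160); barge relative to water = (0.000, 3.110); water relative to ground = (1.260, 0.000).
Sum = (2.420, 4.270) m/s.
Speed = |(2.420, 4.270)| = 4.908 m/s.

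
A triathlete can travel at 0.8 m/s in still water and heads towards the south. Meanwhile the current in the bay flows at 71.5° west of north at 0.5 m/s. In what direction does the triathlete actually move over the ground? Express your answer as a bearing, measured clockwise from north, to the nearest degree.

Taking east as x and north as y: velocity relative to the water = (0.000, -0.800) m/s; the water relative to ground = (-0.474, 0.159) m/s.
Velocity relative to ground = (0.000, -0.800) + (-0.474, 0.159) = (-0.474, -0.641) m/s.
Bearing = atan2(-0.47, -0.64) = 216.48° clockwise from north.

216°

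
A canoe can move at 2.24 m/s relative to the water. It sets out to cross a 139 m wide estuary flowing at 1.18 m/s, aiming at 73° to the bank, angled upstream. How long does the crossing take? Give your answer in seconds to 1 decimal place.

The component of the canoe's velocity perpendicular to the bank is 2.24 × sin 73° = 2.142 m/s.
Only the cross-stream component determines the crossing time; the current contributes nothing perpendicular to the bank.
Time = 139 / 2.142 = 64.889 s.

64.9 s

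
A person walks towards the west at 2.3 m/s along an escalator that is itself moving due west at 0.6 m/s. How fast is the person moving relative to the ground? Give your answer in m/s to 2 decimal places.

Taking east as x and north as y: escalator velocity = (-0.600, 0.000) m/s; person velocity relative to escalator = (-2.300, 0.000) m/s.
Velocity relative to ground = (-0.600, 0.000) + (-2.300, 0.000) = (-2.900, 0.000) m/s.
Speed = |(-2.900, 0.000)| = 2.900 m/s.

2.90 m/s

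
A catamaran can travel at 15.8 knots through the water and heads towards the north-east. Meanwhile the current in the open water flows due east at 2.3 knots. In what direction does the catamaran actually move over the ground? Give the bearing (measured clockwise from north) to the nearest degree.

Taking east as x and north as y: velocity relative to the water = (11.172, 11.172) knots; the water relative to ground = (2.300, 0.000) knots.
Velocity relative to ground = (11.172, 11.172) + (2.300, 0.000) = (13.472, 11.172) knots.
Bearing = atan2(13.47, 11.17) = 50.33° clockwise from north.

050°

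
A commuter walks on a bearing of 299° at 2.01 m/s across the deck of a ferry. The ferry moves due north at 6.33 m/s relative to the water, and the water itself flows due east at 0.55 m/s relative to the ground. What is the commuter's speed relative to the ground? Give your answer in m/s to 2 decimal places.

7.40 m/s

In east/north components (m/s): commuter relative to ferry = (-1.758, 0.974); ferry relative to water = (0.000, 6.330); water relative to ground = (0.550, 0.000).
Sum = (-1.208, 7.304) m/s.
Speed = |(-1.208, 7.304)| = 7.404 m/s.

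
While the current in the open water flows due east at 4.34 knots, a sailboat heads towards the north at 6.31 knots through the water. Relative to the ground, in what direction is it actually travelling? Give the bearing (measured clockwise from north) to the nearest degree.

035°

Taking east as x and north as y: velocity relative to the water = (0.000, 6.310) knots; the water relative to ground = (4.340, 0.000) knots.
Velocity relative to ground = (0.000, 6.310) + (4.340, 0.000) = (4.340, 6.310) knots.
Bearing = atan2(4.34, 6.31) = 34.52° clockwise from north.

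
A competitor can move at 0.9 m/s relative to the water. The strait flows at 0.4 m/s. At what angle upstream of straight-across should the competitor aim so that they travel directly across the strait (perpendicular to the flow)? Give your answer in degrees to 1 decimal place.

26.4°

To cancel the current, the upstream component of the competitor's velocity must equal the flow: 0.9 sin θ = 0.4.
sin θ = 0.4 / 0.9 = 0.4444.
θ = arcsin(0.4444) = 26.388°.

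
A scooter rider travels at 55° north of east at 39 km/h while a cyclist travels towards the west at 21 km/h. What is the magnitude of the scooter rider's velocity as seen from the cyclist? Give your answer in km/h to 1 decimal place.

Taking east as x and north as y: scooter rider velocity = (22.369, 31.947) km/h; cyclist velocity = (-21.000, 0.000) km/h.
Velocity of scooter rider relative to cyclist = (22.369, 31.947) − (-21.000, 0.000) = (43.369, 31.947) km/h.
Magnitude = |(43.369, 31.947)| = 53.866 km/h.

53.9 km/h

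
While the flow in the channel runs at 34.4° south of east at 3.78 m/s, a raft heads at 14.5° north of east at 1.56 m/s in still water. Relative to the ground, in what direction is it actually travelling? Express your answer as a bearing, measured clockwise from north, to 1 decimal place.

Taking east as x and north as y: velocity relative to the water = (1.510, 0.391) m/s; the water relative to ground = (3.119, -2.136) m/s.
Velocity relative to ground = (1.510, 0.391) + (3.119, -2.136) = (4.629, -1.745) m/s.
Bearing = atan2(4.63, -1.74) = 110.65° clockwise from north.

110.7°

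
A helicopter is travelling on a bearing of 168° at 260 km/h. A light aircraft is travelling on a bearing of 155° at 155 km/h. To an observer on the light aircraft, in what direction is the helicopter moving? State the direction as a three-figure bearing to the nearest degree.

Taking east as x and north as y: helicopter velocity = (54.057, -254.318) km/h; light aircraft velocity = (65.506, -140.478) km/h.
Velocity of helicopter relative to light aircraft = (54.057, -254.318) − (65.506, -140.478) = (-11.449, -113.841) km/h.
Bearing = atan2(-11.45, -113.84) = 185.74° clockwise from north.

186°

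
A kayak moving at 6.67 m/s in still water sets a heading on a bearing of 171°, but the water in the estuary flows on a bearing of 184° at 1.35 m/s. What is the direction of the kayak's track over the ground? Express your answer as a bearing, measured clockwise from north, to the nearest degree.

173°

Taking east as x and north as y: velocity relative to the water = (1.043, -6.588) m/s; the water relative to ground = (-0.094, -1.347) m/s.
Velocity relative to ground = (1.043, -6.588) + (-0.094, -1.347) = (0.949, -7.935) m/s.
Bearing = atan2(0.95, -7.93) = 173.18° clockwise from north.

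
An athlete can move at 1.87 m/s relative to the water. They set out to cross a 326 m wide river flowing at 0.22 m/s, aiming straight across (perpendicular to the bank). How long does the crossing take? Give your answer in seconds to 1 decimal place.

The component of the athlete's velocity perpendicular to the bank is 1.87 m/s.
Only the cross-stream component determines the crossing time; the current contributes nothing perpendicular to the bank.
Time = 326 / 1.870 = 174.332 s.

174.3 s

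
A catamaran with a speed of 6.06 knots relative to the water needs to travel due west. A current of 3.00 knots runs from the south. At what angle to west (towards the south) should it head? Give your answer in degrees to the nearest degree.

30°

The current pushes perpendicular to the desired track; the heading must have a component into the current equal to 3.00 knots: 6.06 sin θ = 3.00.
sin θ = 0.4950, so θ = 29.673°.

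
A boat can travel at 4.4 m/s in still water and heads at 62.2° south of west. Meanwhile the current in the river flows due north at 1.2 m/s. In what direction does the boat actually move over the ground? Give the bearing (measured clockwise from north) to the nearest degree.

217°

Taking east as x and north as y: velocity relative to the water = (-2.052, -3.892) m/s; the water relative to ground = (0.000, 1.200) m/s.
Velocity relative to ground = (-2.052, -3.892) + (0.000, 1.200) = (-2.052, -2.692) m/s.
Bearing = atan2(-2.05, -2.69) = 217.32° clockwise from north.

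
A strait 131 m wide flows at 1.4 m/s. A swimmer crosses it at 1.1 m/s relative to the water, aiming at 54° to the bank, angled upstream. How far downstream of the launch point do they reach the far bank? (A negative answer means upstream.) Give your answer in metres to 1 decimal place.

Perpendicular speed = 0.890 m/s; crossing time = 131 / 0.890 = 147.204 s.
Net downstream speed = 0.753 m/s.
Drift = 0.753 × 147.204 = 110.909 m (downstream).

110.9 m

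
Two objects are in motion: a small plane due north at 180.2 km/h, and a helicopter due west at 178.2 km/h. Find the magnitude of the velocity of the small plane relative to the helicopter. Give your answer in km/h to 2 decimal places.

253.43 km/h

Taking east as x and north as y: small plane velocity = (0.000, 180.200) km/h; helicopter velocity = (-178.200, 0.000) km/h.
Velocity of small plane relative to helicopter = (0.000, 180.200) − (-178.200, 0.000) = (178.200, 180.200) km/h.
Magnitude = |(178.200, 180.200)| = 253.431 km/h.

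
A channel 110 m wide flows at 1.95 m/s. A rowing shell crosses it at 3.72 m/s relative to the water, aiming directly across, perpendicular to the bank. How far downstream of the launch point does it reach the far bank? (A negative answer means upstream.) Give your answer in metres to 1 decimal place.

57.7 m

Perpendicular speed = 3.720 m/s; crossing time = 110 / 3.720 = 29.570 s.
Net downstream speed = 1.950 m/s.
Drift = 1.950 × 29.570 = 57.661 m (downstream).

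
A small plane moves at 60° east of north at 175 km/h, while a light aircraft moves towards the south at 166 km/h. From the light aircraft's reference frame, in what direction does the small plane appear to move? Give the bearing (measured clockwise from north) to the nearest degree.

031°

Taking east as x and north as y: small plane velocity = (151.554, 87.500) km/h; light aircraft velocity = (0.000, -166.000) km/h.
Velocity of small plane relative to light aircraft = (151.554, 87.500) − (0.000, -166.000) = (151.554, 253.500) km/h.
Bearing = atan2(151.55, 253.50) = 30.87° clockwise from north.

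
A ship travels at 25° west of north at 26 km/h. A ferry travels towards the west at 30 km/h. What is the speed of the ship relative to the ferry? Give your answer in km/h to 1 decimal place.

Taking east as x and north as y: ship velocity = (-10.988, 23.564) km/h; ferry velocity = (-30.000, 0.000) km/h.
Velocity of ship relative to ferry = (-10.988, 23.564) − (-30.000, 0.000) = (19.012, 23.564) km/h.
Magnitude = |(19.012, 23.564)| = 30.277 km/h.

30.3 km/h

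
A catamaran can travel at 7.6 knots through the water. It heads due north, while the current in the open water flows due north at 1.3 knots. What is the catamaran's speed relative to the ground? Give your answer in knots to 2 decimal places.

8.90 knots

Taking east as x and north as y: velocity relative to the water = (0.000, 7.600) knots; the water relative to ground = (0.000, 1.300) knots.
Velocity relative to ground = (0.000, 7.600) + (0.000, 1.300) = (0.000, 8.900) knots.
Speed = |(0.000, 8.900)| = 8.900 knots.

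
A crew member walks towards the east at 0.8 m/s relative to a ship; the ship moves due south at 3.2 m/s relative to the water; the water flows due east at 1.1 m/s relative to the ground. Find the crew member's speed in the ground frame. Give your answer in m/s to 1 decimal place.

In east/north components (m/s): crew member relative to ship = (0.800, 0.000); ship relative to water = (0.000, -3.200); water relative to ground = (1.100, 0.000).
Sum = (1.900, -3.200) m/s.
Speed = |(1.900, -3.200)| = 3.722 m/s.

3.7 m/s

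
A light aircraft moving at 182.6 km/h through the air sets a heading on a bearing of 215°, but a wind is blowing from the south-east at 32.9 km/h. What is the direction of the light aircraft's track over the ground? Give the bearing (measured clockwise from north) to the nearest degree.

225°

Taking east as x and north as y: velocity relative to the air = (-104.735, -149.577) km/h; the air relative to ground = (-23.264, 23.264) km/h.
Velocity relative to ground = (-104.735, -149.577) + (-23.264, 23.264) = (-127.999, -126.313) km/h.
Bearing = atan2(-128.00, -126.31) = 225.38° clockwise from north.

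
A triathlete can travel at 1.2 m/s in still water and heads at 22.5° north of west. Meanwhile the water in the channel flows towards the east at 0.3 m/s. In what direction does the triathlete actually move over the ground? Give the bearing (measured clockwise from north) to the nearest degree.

300°

Taking east as x and north as y: velocity relative to the water = (-1.109, 0.459) m/s; the water relative to ground = (0.300, 0.000) m/s.
Velocity relative to ground = (-1.109, 0.459) + (0.300, 0.000) = (-0.809, 0.459) m/s.
Bearing = atan2(-0.81, 0.46) = 299.59° clockwise from north.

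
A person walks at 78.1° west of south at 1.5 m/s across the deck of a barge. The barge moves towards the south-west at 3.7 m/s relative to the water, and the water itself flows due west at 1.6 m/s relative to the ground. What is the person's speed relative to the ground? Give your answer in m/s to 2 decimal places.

In east/north components (m/s): person relative to barge = (-1.468, -0.309); barge relative to water = (-2.616, -2.616); water relative to ground = (-1.600, 0.000).
Sum = (-5.684, -2.926) m/s.
Speed = |(-5.684, -2.926)| = 6.393 m/s.

6.39 m/s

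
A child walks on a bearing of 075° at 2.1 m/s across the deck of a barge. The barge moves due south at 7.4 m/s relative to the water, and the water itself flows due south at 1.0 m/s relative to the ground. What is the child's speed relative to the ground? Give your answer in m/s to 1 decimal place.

8.1 m/s

In east/north components (m/s): child relative to barge = (2.028, 0.544); barge relative to water = (0.000, -7.400); water relative to ground = (0.000, -1.000).
Sum = (2.028, -7.856) m/s.
Speed = |(2.028, -7.856)| = 8.114 m/s.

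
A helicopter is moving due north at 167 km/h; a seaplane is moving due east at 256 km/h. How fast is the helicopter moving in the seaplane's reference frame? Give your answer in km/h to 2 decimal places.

305.66 km/h

Taking east as x and north as y: helicopter velocity = (0.000, 167.000) km/h; seaplane velocity = (256.000, 0.000) km/h.
Velocity of helicopter relative to seaplane = (0.000, 167.000) − (256.000, 0.000) = (-256.000, 167.000) km/h.
Magnitude = |(-256.000, 167.000)| = 305.655 km/h.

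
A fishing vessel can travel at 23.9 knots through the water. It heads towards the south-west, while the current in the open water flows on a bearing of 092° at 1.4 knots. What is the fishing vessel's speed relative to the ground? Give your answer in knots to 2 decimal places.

Taking east as x and north as y: velocity relative to the water = (-16.900, -16.900) knots; the water relative to ground = (1.399, -0.049) knots.
Velocity relative to ground = (-16.900, -16.900) + (1.399, -0.049) = (-15.501, -16.949) knots.
Speed = |(-15.501, -16.949)| = 22.968 knots.

22.97 knots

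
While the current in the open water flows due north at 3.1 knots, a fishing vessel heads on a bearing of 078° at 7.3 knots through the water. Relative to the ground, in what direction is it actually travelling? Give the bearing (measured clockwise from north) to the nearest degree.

Taking east as x and north as y: velocity relative to the water = (7.140, 1.518) knots; the water relative to ground = (0.000, 3.100) knots.
Velocity relative to ground = (7.140, 1.518) + (0.000, 3.100) = (7.140, 4.618) knots.
Bearing = atan2(7.14, 4.62) = 57.11° clockwise from north.

057°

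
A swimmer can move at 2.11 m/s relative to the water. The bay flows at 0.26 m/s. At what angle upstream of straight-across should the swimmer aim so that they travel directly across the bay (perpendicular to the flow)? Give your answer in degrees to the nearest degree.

7°

To cancel the current, the upstream component of the swimmer's velocity must equal the flow: 2.11 sin θ = 0.26.
sin θ = 0.26 / 2.11 = 0.1232.
θ = arcsin(0.1232) = 7.078°.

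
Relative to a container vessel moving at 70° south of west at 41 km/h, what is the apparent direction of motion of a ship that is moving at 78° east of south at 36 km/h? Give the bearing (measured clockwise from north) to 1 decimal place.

057.8°

Taking east as x and north as y: ship velocity = (35.213, -7.485) km/h; container vessel velocity = (-14.023, -38.527) km/h.
Velocity of ship relative to container vessel = (35.213, -7.485) − (-14.023, -38.527) = (49.236, 31.043) km/h.
Bearing = atan2(49.24, 31.04) = 57.77° clockwise from north.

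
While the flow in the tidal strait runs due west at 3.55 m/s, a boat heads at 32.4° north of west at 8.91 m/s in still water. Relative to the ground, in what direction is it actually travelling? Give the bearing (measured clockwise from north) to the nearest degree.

Taking east as x and north as y: velocity relative to the water = (-7.523, 4.774) m/s; the water relative to ground = (-3.550, 0.000) m/s.
Velocity relative to ground = (-7.523, 4.774) + (-3.550, 0.000) = (-11.073, 4.774) m/s.
Bearing = atan2(-11.07, 4.77) = 293.32° clockwise from north.

293°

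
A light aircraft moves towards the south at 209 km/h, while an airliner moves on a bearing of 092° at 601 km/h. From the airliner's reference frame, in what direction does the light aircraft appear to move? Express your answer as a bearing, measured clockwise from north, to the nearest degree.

253°

Taking east as x and north as y: light aircraft velocity = (0.000, -209.000) km/h; airliner velocity = (600.634, -20.975) km/h.
Velocity of light aircraft relative to airliner = (0.000, -209.000) − (600.634, -20.975) = (-600.634, -188.025) km/h.
Bearing = atan2(-600.63, -188.03) = 252.62° clockwise from north.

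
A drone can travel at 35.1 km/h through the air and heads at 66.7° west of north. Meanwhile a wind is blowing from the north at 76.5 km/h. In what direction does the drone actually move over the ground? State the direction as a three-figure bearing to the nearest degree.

Taking east as x and north as y: velocity relative to the air = (-32.237, 13.884) km/h; the air relative to ground = (0.000, -76.500) km/h.
Velocity relative to ground = (-32.237, 13.884) + (0.000, -76.500) = (-32.237, -62.616) km/h.
Bearing = atan2(-32.24, -62.62) = 207.24° clockwise from north.

207°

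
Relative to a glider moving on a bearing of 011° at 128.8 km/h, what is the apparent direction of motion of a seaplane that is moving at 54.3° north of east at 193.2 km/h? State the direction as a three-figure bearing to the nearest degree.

Taking east as x and north as y: seaplane velocity = (112.740, 156.895) km/h; glider velocity = (24.576, 126.434) km/h.
Velocity of seaplane relative to glider = (112.740, 156.895) − (24.576, 126.434) = (88.164, 30.461) km/h.
Bearing = atan2(88.16, 30.46) = 70.94° clockwise from north.

071°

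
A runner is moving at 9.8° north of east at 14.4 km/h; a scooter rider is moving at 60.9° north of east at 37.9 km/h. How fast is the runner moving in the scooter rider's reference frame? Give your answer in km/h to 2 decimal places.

30.96 km/h

Taking east as x and north as y: runner velocity = (14.190, 2.451) km/h; scooter rider velocity = (18.432, 33.116) km/h.
Velocity of runner relative to scooter rider = (14.190, 2.451) − (18.432, 33.116) = (-4.242, -30.665) km/h.
Magnitude = |(-4.242, -30.665)| = 30.957 km/h.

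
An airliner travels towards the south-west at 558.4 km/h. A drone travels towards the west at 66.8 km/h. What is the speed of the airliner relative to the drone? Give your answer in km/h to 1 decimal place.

Taking east as x and north as y: airliner velocity = (-394.848, -394.848) km/h; drone velocity = (-66.800, 0.000) km/h.
Velocity of airliner relative to drone = (-394.848, -394.848) − (-66.800, 0.000) = (-328.048, -394.848) km/h.
Magnitude = |(-328.048, -394.848)| = 513.343 km/h.

513.3 km/h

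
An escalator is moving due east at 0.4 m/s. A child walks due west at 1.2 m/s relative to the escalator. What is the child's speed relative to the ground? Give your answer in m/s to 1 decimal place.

Taking east as x and north as y: escalator velocity = (0.400, 0.000) m/s; child velocity relative to escalator = (-1.200, 0.000) m/s.
Velocity relative to ground = (0.400, 0.000) + (-1.200, 0.000) = (-0.800, 0.000) m/s.
Speed = |(-0.800, 0.000)| = 0.800 m/s.

0.8 m/s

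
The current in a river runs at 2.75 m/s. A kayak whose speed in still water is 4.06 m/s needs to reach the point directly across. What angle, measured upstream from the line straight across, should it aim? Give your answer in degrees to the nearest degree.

To cancel the current, the upstream component of the kayak's velocity must equal the flow: 4.06 sin θ = 2.75.
sin θ = 2.75 / 4.06 = 0.6773.
θ = arcsin(0.6773) = 42.636°.

43°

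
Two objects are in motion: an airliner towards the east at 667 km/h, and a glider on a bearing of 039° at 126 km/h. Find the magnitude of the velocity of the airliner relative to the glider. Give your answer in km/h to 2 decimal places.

595.81 km/h

Taking east as x and north as y: airliner velocity = (667.000, 0.000) km/h; glider velocity = (79.294, 97.920) km/h.
Velocity of airliner relative to glider = (667.000, 0.000) − (79.294, 97.920) = (587.706, -97.920) km/h.
Magnitude = |(587.706, -97.920)| = 595.807 km/h.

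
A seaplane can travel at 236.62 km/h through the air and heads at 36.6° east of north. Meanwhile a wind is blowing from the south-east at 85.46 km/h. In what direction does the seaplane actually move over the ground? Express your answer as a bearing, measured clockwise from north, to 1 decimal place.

Taking east as x and north as y: velocity relative to the air = (141.079, 189.963) km/h; the air relative to ground = (-60.429, 60.429) km/h.
Velocity relative to ground = (141.079, 189.963) + (-60.429, 60.429) = (80.649, 250.392) km/h.
Bearing = atan2(80.65, 250.39) = 17.85° clockwise from north.

017.9°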